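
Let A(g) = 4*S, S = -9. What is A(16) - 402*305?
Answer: -122646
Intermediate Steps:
A(g) = -36 (A(g) = 4*(-9) = -36)
A(16) - 402*305 = -36 - 402*305 = -36 - 122610 = -122646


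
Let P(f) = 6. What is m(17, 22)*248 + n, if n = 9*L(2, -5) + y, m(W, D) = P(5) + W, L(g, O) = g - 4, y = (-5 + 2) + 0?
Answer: 5683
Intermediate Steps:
y = -3 (y = -3 + 0 = -3)
L(g, O) = -4 + g
m(W, D) = 6 + W
n = -21 (n = 9*(-4 + 2) - 3 = 9*(-2) - 3 = -18 - 3 = -21)
m(17, 22)*248 + n = (6 + 17)*248 - 21 = 23*248 - 21 = 5704 - 21 = 5683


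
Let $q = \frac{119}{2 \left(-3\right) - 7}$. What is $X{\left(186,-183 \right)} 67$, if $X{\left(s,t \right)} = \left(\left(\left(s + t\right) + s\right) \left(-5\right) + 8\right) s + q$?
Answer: $- \frac{151807595}{13} \approx -1.1678 \cdot 10^{7}$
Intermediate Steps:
$q = - \frac{119}{13}$ ($q = \frac{119}{-6 - 7} = \frac{119}{-13} = 119 \left(- \frac{1}{13}\right) = - \frac{119}{13} \approx -9.1538$)
$X{\left(s,t \right)} = - \frac{119}{13} + s \left(8 - 10 s - 5 t\right)$ ($X{\left(s,t \right)} = \left(\left(\left(s + t\right) + s\right) \left(-5\right) + 8\right) s - \frac{119}{13} = \left(\left(t + 2 s\right) \left(-5\right) + 8\right) s - \frac{119}{13} = \left(\left(- 10 s - 5 t\right) + 8\right) s - \frac{119}{13} = \left(8 - 10 s - 5 t\right) s - \frac{119}{13} = s \left(8 - 10 s - 5 t\right) - \frac{119}{13} = - \frac{119}{13} + s \left(8 - 10 s - 5 t\right)$)
$X{\left(186,-183 \right)} 67 = \left(- \frac{119}{13} - 10 \cdot 186^{2} + 8 \cdot 186 - 930 \left(-183\right)\right) 67 = \left(- \frac{119}{13} - 345960 + 1488 + 170190\right) 67 = \left(- \frac{2265785}{13}\right) 67 = - \frac{151807595}{13}$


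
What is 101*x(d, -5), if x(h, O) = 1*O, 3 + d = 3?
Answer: -505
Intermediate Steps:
d = 0 (d = -3 + 3 = 0)
x(h, O) = O
101*x(d, -5) = 101*(-5) = -505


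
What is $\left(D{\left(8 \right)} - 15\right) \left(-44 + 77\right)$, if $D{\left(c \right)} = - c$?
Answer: $-759$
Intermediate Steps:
$\left(D{\left(8 \right)} - 15\right) \left(-44 + 77\right) = \left(\left(-1\right) 8 - 15\right) \left(-44 + 77\right) = \left(-8 - 15\right) 33 = \left(-23\right) 33 = -759$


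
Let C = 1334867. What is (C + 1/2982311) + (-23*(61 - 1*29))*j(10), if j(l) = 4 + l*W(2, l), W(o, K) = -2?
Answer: 4016108231974/2982311 ≈ 1.3466e+6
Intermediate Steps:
j(l) = 4 - 2*l (j(l) = 4 + l*(-2) = 4 - 2*l)
(C + 1/2982311) + (-23*(61 - 1*29))*j(10) = (1334867 + 1/2982311) + (-23*(61 - 1*29))*(4 - 2*10) = (1334867 + 1/2982311) + (-23*(61 - 29))*(4 - 20) = 3980988537638/2982311 - 23*32*(-16) = 3980988537638/2982311 - 736*(-16) = 3980988537638/2982311 + 11776 = 4016108231974/2982311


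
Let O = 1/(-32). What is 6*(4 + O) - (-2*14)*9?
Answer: 4413/16 ≈ 275.81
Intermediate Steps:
O = -1/32 ≈ -0.031250
6*(4 + O) - (-2*14)*9 = 6*(4 - 1/32) - (-2*14)*9 = 6*(127/32) - (-28)*9 = 381/16 - 1*(-252) = 381/16 + 252 = 4413/16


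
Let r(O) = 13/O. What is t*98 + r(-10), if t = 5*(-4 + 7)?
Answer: 14687/10 ≈ 1468.7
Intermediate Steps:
t = 15 (t = 5*3 = 15)
t*98 + r(-10) = 15*98 + 13/(-10) = 1470 + 13*(-⅒) = 1470 - 13/10 = 14687/10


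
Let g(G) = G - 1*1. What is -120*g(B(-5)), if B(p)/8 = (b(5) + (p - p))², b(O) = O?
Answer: -23880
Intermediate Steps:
B(p) = 200 (B(p) = 8*(5 + (p - p))² = 8*(5 + 0)² = 8*5² = 8*25 = 200)
g(G) = -1 + G (g(G) = G - 1 = -1 + G)
-120*g(B(-5)) = -120*(-1 + 200) = -120*199 = -23880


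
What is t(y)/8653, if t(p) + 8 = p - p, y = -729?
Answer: -8/8653 ≈ -0.00092454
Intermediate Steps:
t(p) = -8 (t(p) = -8 + (p - p) = -8 + 0 = -8)
t(y)/8653 = -8/8653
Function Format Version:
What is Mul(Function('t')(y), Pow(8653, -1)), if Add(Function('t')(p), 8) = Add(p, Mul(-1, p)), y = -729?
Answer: Rational(-8, 8653) ≈ -0.00092454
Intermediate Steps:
Function('t')(p) = -8 (Function('t')(p) = Add(-8, Add(p, Mul(-1, p))) = Add(-8, 0) = -8)
Mul(Function('t')(y), Pow(8653, -1)) = Mul(-8, Pow(8653, -1)) = Mul(-8, Rational(1, 8653)) = Rational(-8, 8653)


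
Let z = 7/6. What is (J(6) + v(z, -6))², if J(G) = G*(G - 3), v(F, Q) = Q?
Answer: 144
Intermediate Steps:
z = 7/6 (z = 7*(⅙) = 7/6 ≈ 1.1667)
J(G) = G*(-3 + G)
(J(6) + v(z, -6))² = (6*(-3 + 6) - 6)² = (6*3 - 6)² = (18 - 6)² = 12² = 144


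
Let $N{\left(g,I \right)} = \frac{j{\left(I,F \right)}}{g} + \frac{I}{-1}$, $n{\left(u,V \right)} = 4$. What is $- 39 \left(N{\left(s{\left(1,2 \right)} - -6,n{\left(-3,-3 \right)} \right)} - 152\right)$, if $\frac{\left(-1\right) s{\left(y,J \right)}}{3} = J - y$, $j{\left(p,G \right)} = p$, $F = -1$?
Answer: $6032$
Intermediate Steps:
$s{\left(y,J \right)} = - 3 J + 3 y$ ($s{\left(y,J \right)} = - 3 \left(J - y\right) = - 3 J + 3 y$)
$N{\left(g,I \right)} = - I + \frac{I}{g}$ ($N{\left(g,I \right)} = \frac{I}{g} + \frac{I}{-1} = \frac{I}{g} + I \left(-1\right) = \frac{I}{g} - I = - I + \frac{I}{g}$)
$- 39 \left(N{\left(s{\left(1,2 \right)} - -6,n{\left(-3,-3 \right)} \right)} - 152\right) = - 39 \left(\left(\left(-1\right) 4 + \frac{4}{\left(\left(-3\right) 2 + 3 \cdot 1\right) - -6}\right) - 152\right) = - 39 \left(\left(-4 + \frac{4}{\left(-6 + 3\right) + 6}\right) - 152\right) = - 39 \left(\left(-4 + \frac{4}{-3 + 6}\right) - 152\right) = - 39 \left(\left(-4 + \frac{4}{3}\right) - 152\right) = - 39 \left(- \frac{8}{3} - 152\right) = \left(-39\right) \left(- \frac{464}{3}\right) = 6032$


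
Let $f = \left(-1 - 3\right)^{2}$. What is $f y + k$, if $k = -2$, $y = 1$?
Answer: $14$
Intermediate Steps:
$f = 16$ ($f = \left(-4\right)^{2} = 16$)
$f y + k = 16 \cdot 1 - 2 = 16 - 2 = 14$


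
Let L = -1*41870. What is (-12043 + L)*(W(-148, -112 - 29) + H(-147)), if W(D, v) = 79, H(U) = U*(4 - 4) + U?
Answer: 3666084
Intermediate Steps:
H(U) = U (H(U) = U*0 + U = 0 + U = U)
L = -41870
(-12043 + L)*(W(-148, -112 - 29) + H(-147)) = (-12043 - 41870)*(79 - 147) = -53913*(-68) = 3666084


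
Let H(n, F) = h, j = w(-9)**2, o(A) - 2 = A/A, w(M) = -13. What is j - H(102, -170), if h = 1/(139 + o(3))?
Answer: 23997/142 ≈ 168.99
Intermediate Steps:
o(A) = 3 (o(A) = 2 + A/A = 2 + 1 = 3)
j = 169 (j = (-13)**2 = 169)
h = 1/142 (h = 1/(139 + 3) = 1/142 ≈ 0.0070423)
H(n, F) = 1/142
j - H(102, -170) = 169 - 1*1/142 = 169 - 1/142 = 23997/142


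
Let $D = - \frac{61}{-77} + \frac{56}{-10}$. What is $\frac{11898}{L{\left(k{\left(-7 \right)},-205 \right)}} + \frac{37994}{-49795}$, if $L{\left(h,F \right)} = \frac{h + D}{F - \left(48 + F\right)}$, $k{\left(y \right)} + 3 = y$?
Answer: $\frac{10948461013006}{283881295} \approx 38567.0$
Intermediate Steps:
$k{\left(y \right)} = -3 + y$
$D = - \frac{1851}{385}$ ($D = \left(-61\right) \left(- \frac{1}{77}\right) + 56 \left(- \frac{1}{10}\right) = \frac{61}{77} - \frac{28}{5} = - \frac{1851}{385} \approx -4.8078$)
$L{\left(h,F \right)} = \frac{617}{6160} - \frac{h}{48}$ ($L{\left(h,F \right)} = \frac{h - \frac{1851}{385}}{F - \left(48 + F\right)} = \frac{- \frac{1851}{385} + h}{-48} = \left(- \frac{1851}{385} + h\right) \left(- \frac{1}{48}\right) = \frac{617}{6160} - \frac{h}{48}$)
$\frac{11898}{L{\left(k{\left(-7 \right)},-205 \right)}} + \frac{37994}{-49795} = \frac{11898}{\frac{617}{6160} - \frac{-3 - 7}{48}} + \frac{37994}{-49795} = \frac{11898}{\frac{617}{6160} - - \frac{5}{24}} + 37994 \left(- \frac{1}{49795}\right) = \frac{11898}{\frac{617}{6160} + \frac{5}{24}} - \frac{37994}{49795} = \frac{11898}{\frac{5701}{18480}} - \frac{37994}{49795} = 11898 \cdot \frac{18480}{5701} - \frac{37994}{49795} = \frac{219875040}{5701} - \frac{37994}{49795} = \frac{10948461013006}{283881295}$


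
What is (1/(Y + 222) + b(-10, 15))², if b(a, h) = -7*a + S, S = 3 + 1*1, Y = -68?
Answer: 129891609/23716 ≈ 5477.0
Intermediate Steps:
S = 4 (S = 3 + 1 = 4)
b(a, h) = 4 - 7*a (b(a, h) = -7*a + 4 = 4 - 7*a)
(1/(Y + 222) + b(-10, 15))² = (1/(-68 + 222) + (4 - 7*(-10)))² = (1/154 + (4 + 70))² = (1/154 + 74)² = (11397/154)² = 129891609/23716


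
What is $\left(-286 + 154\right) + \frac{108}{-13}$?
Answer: $- \frac{1824}{13} \approx -140.31$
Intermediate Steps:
$\left(-286 + 154\right) + \frac{108}{-13} = -132 + 108 \left(- \frac{1}{13}\right) = -132 - \frac{108}{13} = - \frac{1824}{13}$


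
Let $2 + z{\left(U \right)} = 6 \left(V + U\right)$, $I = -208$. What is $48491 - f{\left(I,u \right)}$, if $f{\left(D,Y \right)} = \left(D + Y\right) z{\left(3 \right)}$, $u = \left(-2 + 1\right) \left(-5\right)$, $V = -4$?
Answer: $46867$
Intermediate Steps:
$z{\left(U \right)} = -26 + 6 U$ ($z{\left(U \right)} = -2 + 6 \left(-4 + U\right) = -2 + \left(-24 + 6 U\right) = -26 + 6 U$)
$u = 5$ ($u = \left(-1\right) \left(-5\right) = 5$)
$f{\left(D,Y \right)} = - 8 D - 8 Y$ ($f{\left(D,Y \right)} = \left(D + Y\right) \left(-26 + 6 \cdot 3\right) = \left(D + Y\right) \left(-26 + 18\right) = \left(D + Y\right) \left(-8\right) = - 8 D - 8 Y$)
$48491 - f{\left(I,u \right)} = 48491 - \left(\left(-8\right) \left(-208\right) - 40\right) = 48491 - \left(1664 - 40\right) = 48491 - 1624 = 46867$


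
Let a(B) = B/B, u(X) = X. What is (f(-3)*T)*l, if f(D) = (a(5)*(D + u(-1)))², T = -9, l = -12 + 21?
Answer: -1296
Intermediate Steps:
l = 9
a(B) = 1
f(D) = (-1 + D)² (f(D) = (1*(D - 1))² = (1*(-1 + D))² = (-1 + D)²)
(f(-3)*T)*l = ((-1 - 3)²*(-9))*9 = ((-4)²*(-9))*9 = (16*(-9))*9 = -144*9 = -1296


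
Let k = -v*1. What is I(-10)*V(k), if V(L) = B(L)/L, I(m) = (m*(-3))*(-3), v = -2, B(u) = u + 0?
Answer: -90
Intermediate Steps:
B(u) = u
k = 2 (k = -1*(-2)*1 = 2*1 = 2)
I(m) = 9*m (I(m) = -3*m*(-3) = 9*m)
V(L) = 1 (V(L) = L/L = 1)
I(-10)*V(k) = (9*(-10))*1 = -90*1 = -90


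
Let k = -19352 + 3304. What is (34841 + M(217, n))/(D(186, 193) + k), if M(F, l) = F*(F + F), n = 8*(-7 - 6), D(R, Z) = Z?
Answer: -129019/15855 ≈ -8.1374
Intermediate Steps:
k = -16048
n = -104 (n = 8*(-13) = -104)
M(F, l) = 2*F² (M(F, l) = F*(2*F) = 2*F²)
(34841 + M(217, n))/(D(186, 193) + k) = (34841 + 2*217²)/(193 - 16048) = (34841 + 2*47089)/(-15855) = (34841 + 94178)*(-1/15855) = 129019*(-1/15855) = -129019/15855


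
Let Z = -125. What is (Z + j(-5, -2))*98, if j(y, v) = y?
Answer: -12740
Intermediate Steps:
(Z + j(-5, -2))*98 = (-125 - 5)*98 = -130*98 = -12740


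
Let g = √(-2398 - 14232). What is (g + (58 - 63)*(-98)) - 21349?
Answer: -20859 + I*√16630 ≈ -20859.0 + 128.96*I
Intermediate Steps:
g = I*√16630 (g = √(-16630) = I*√16630 ≈ 128.96*I)
(g + (58 - 63)*(-98)) - 21349 = (I*√16630 + (58 - 63)*(-98)) - 21349 = (I*√16630 - 5*(-98)) - 21349 = (I*√16630 + 490) - 21349 = (490 + I*√16630) - 21349 = -20859 + I*√16630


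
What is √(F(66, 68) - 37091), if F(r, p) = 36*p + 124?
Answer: I*√34519 ≈ 185.79*I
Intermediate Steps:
F(r, p) = 124 + 36*p
√(F(66, 68) - 37091) = √((124 + 36*68) - 37091) = √((124 + 2448) - 37091) = √(2572 - 37091) = √(-34519) = I*√34519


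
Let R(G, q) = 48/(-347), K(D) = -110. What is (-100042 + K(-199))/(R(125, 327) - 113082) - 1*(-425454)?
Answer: 2782439639442/6539917 ≈ 4.2546e+5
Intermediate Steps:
R(G, q) = -48/347 (R(G, q) = 48*(-1/347) = -48/347)
(-100042 + K(-199))/(R(125, 327) - 113082) - 1*(-425454) = (-100042 - 110)/(-48/347 - 113082) - 1*(-425454) = -100152/(-39239502/347) + 425454 = -100152*(-347/39239502) + 425454 = 5792124/6539917 + 425454 = 2782439639442/6539917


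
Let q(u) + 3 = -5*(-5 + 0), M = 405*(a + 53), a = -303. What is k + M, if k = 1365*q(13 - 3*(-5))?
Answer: -71220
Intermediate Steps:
M = -101250 (M = 405*(-303 + 53) = 405*(-250) = -101250)
q(u) = 22 (q(u) = -3 - 5*(-5 + 0) = -3 - 5*(-5) = -3 + 25 = 22)
k = 30030 (k = 1365*22 = 30030)
k + M = 30030 - 101250 = -71220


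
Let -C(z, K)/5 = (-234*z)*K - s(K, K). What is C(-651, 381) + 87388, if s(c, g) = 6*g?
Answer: -290097452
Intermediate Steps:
C(z, K) = 30*K + 1170*K*z (C(z, K) = -5*((-234*z)*K - 6*K) = -5*(-234*K*z - 6*K) = -5*(-6*K - 234*K*z) = 30*K + 1170*K*z)
C(-651, 381) + 87388 = 30*381*(1 + 39*(-651)) + 87388 = 30*381*(1 - 25389) + 87388 = 30*381*(-25388) + 87388 = -290184840 + 87388 = -290097452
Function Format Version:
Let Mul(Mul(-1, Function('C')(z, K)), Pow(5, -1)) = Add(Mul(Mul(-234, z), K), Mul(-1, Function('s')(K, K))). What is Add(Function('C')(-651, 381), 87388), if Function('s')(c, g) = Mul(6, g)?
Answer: -290097452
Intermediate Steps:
Function('C')(z, K) = Add(Mul(30, K), Mul(1170, K, z)) (Function('C')(z, K) = Mul(-5, Add(Mul(Mul(-234, z), K), Mul(-1, Mul(6, K)))) = Mul(-5, Add(Mul(-234, K, z), Mul(-6, K))) = Mul(-5, Add(Mul(-6, K), Mul(-234, K, z))) = Add(Mul(30, K), Mul(1170, K, z)))
Add(Function('C')(-651, 381), 87388) = Add(Mul(30, 381, Add(1, Mul(39, -651))), 87388) = Add(Mul(30, 381, Add(1, -25389)), 87388) = Add(Mul(30, 381, -25388), 87388) = Add(-290184840, 87388) = -290097452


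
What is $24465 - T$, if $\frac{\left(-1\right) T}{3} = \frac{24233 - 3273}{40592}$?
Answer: $\frac{62071635}{2537} \approx 24467.0$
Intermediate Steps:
$T = - \frac{3930}{2537}$ ($T = - 3 \frac{24233 - 3273}{40592} = - 3 \cdot 20960 \cdot \frac{1}{40592} = \left(-3\right) \frac{1310}{2537} = - \frac{3930}{2537} \approx -1.5491$)
$24465 - T = 24465 - - \frac{3930}{2537} = 24465 + \frac{3930}{2537} = \frac{62071635}{2537}$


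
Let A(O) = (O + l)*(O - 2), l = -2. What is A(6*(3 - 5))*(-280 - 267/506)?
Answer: -13910806/253 ≈ -54983.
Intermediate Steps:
A(O) = (-2 + O)² (A(O) = (O - 2)*(O - 2) = (-2 + O)*(-2 + O) = (-2 + O)²)
A(6*(3 - 5))*(-280 - 267/506) = (4 + (6*(3 - 5))² - 24*(3 - 5))*(-280 - 267/506) = (4 + (6*(-2))² - 24*(-2))*(-280 - 267/506) = (4 + (-12)² - 4*(-12))*(-280 - 1*267/506) = (4 + 144 + 48)*(-280 - 267/506) = 196*(-141947/506) = -13910806/253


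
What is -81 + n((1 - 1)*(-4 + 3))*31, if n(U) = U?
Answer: -81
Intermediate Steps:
-81 + n((1 - 1)*(-4 + 3))*31 = -81 + ((1 - 1)*(-4 + 3))*31 = -81 + (0*(-1))*31 = -81 + 0*31 = -81 + 0 = -81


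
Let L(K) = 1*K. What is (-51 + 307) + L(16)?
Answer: 272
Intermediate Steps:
L(K) = K
(-51 + 307) + L(16) = (-51 + 307) + 16 = 256 + 16 = 272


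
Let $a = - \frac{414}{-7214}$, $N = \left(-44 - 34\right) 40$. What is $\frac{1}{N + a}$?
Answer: $- \frac{3607}{11253633} \approx -0.00032052$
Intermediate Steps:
$N = -3120$ ($N = \left(-78\right) 40 = -3120$)
$a = \frac{207}{3607}$ ($a = \left(-414\right) \left(- \frac{1}{7214}\right) = \frac{207}{3607} \approx 0.057388$)
$\frac{1}{N + a} = \frac{1}{-3120 + \frac{207}{3607}} = \frac{1}{- \frac{11253633}{3607}} = - \frac{3607}{11253633}$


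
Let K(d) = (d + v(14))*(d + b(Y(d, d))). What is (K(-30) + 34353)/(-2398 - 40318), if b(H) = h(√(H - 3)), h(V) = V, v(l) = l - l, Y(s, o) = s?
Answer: -35253/42716 + 15*I*√33/21358 ≈ -0.82529 + 0.0040345*I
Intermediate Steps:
v(l) = 0
b(H) = √(-3 + H) (b(H) = √(H - 3) = √(-3 + H))
K(d) = d*(d + √(-3 + d)) (K(d) = (d + 0)*(d + √(-3 + d)) = d*(d + √(-3 + d)))
(K(-30) + 34353)/(-2398 - 40318) = (-30*(-30 + √(-3 - 30)) + 34353)/(-2398 - 40318) = (-30*(-30 + √(-33)) + 34353)/(-42716) = (-30*(-30 + I*√33) + 34353)*(-1/42716) = ((900 - 30*I*√33) + 34353)*(-1/42716) = (35253 - 30*I*√33)*(-1/42716) = -35253/42716 + 15*I*√33/21358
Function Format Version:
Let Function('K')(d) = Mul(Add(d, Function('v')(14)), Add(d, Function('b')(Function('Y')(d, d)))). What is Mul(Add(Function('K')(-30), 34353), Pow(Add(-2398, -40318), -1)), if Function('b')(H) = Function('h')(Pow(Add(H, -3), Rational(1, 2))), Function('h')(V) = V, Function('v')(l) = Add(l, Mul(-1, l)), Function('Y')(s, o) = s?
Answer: Add(Rational(-35253, 42716), Mul(Rational(15, 21358), I, Pow(33, Rational(1, 2)))) ≈ Add(-0.82529, Mul(0.0040345, I))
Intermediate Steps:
Function('v')(l) = 0
Function('b')(H) = Pow(Add(-3, H), Rational(1, 2)) (Function('b')(H) = Pow(Add(H, -3), Rational(1, 2)) = Pow(Add(-3, H), Rational(1, 2)))
Function('K')(d) = Mul(d, Add(d, Pow(Add(-3, d), Rational(1, 2)))) (Function('K')(d) = Mul(Add(d, 0), Add(d, Pow(Add(-3, d), Rational(1, 2)))) = Mul(d, Add(d, Pow(Add(-3, d), Rational(1, 2)))))
Mul(Add(Function('K')(-30), 34353), Pow(Add(-2398, -40318), -1)) = Mul(Add(Mul(-30, Add(-30, Pow(Add(-3, -30), Rational(1, 2)))), 34353), Pow(Add(-2398, -40318), -1)) = Mul(Add(Mul(-30, Add(-30, Pow(-33, Rational(1, 2)))), 34353), Pow(-42716, -1)) = Mul(Add(Mul(-30, Add(-30, Mul(I, Pow(33, Rational(1, 2))))), 34353), Rational(-1, 42716)) = Mul(Add(Add(900, Mul(-30, I, Pow(33, Rational(1, 2)))), 34353), Rational(-1, 42716)) = Mul(Add(35253, Mul(-30, I, Pow(33, Rational(1, 2)))), Rational(-1, 42716)) = Add(Rational(-35253, 42716), Mul(Rational(15, 21358), I, Pow(33, Rational(1, 2))))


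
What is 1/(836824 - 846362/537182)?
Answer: 268591/224762971803 ≈ 1.1950e-6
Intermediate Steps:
1/(836824 - 846362/537182) = 1/(836824 - 846362*1/537182) = 1/(836824 - 423181/268591) = 1/(224762971803/268591) = 268591/224762971803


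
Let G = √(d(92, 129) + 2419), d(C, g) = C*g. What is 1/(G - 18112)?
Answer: -18112/328030257 - √14287/328030257 ≈ -5.5579e-5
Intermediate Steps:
G = √14287 (G = √(92*129 + 2419) = √(11868 + 2419) = √14287 ≈ 119.53)
1/(G - 18112) = 1/(√14287 - 18112) = 1/(-18112 + √14287)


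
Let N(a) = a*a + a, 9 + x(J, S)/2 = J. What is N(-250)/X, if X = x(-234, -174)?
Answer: -10375/81 ≈ -128.09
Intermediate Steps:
x(J, S) = -18 + 2*J
X = -486 (X = -18 + 2*(-234) = -18 - 468 = -486)
N(a) = a + a² (N(a) = a² + a = a + a²)
N(-250)/X = -250*(1 - 250)/(-486) = -250*(-249)*(-1/486) = 62250*(-1/486) = -10375/81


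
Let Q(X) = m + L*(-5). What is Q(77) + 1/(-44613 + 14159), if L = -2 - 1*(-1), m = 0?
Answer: 152269/30454 ≈ 5.0000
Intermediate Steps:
L = -1 (L = -2 + 1 = -1)
Q(X) = 5 (Q(X) = 0 - 1*(-5) = 0 + 5 = 5)
Q(77) + 1/(-44613 + 14159) = 5 + 1/(-44613 + 14159) = 5 + 1/(-30454) = 5 - 1/30454 = 152269/30454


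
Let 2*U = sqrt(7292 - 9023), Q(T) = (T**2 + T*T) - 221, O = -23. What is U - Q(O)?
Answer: -837 + I*sqrt(1731)/2 ≈ -837.0 + 20.803*I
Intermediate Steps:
Q(T) = -221 + 2*T**2 (Q(T) = (T**2 + T**2) - 221 = 2*T**2 - 221 = -221 + 2*T**2)
U = I*sqrt(1731)/2 (U = sqrt(7292 - 9023)/2 = sqrt(-1731)/2 = (I*sqrt(1731))/2 = I*sqrt(1731)/2 ≈ 20.803*I)
U - Q(O) = I*sqrt(1731)/2 - (-221 + 2*(-23)**2) = I*sqrt(1731)/2 - (-221 + 2*529) = I*sqrt(1731)/2 - (-221 + 1058) = I*sqrt(1731)/2 - 1*837 = I*sqrt(1731)/2 - 837 = -837 + I*sqrt(1731)/2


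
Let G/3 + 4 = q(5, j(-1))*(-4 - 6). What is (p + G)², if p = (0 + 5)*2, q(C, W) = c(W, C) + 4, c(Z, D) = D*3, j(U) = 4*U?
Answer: 327184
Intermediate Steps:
c(Z, D) = 3*D
q(C, W) = 4 + 3*C (q(C, W) = 3*C + 4 = 4 + 3*C)
G = -582 (G = -12 + 3*((4 + 3*5)*(-4 - 6)) = -12 + 3*((4 + 15)*(-10)) = -12 + 3*(19*(-10)) = -12 + 3*(-190) = -12 - 570 = -582)
p = 10 (p = 5*2 = 10)
(p + G)² = (10 - 582)² = (-572)² = 327184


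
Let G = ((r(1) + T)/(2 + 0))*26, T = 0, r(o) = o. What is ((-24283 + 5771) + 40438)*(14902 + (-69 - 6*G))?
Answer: 323518130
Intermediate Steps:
G = 13 (G = ((1 + 0)/(2 + 0))*26 = (1/2)*26 = 13)
((-24283 + 5771) + 40438)*(14902 + (-69 - 6*G)) = ((-24283 + 5771) + 40438)*(14902 + (-69 - 6*13)) = (-18512 + 40438)*(14902 + (-69 - 78)) = 21926*(14902 - 147) = 21926*14755 = 323518130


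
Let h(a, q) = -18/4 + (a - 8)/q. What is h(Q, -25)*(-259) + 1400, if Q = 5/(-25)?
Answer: 620137/250 ≈ 2480.5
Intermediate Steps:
Q = -1/5 (Q = 5*(-1/25) = -1/5 ≈ -0.20000)
h(a, q) = -9/2 + (-8 + a)/q (h(a, q) = -18*1/4 + (-8 + a)/q = -9/2 + (-8 + a)/q)
h(Q, -25)*(-259) + 1400 = ((-8 - 1/5 - 9/2*(-25))/(-25))*(-259) + 1400 = -(-8 - 1/5 + 225/2)/25*(-259) + 1400 = -1/25*1043/10*(-259) + 1400 = -1043/250*(-259) + 1400 = 270137/250 + 1400 = 620137/250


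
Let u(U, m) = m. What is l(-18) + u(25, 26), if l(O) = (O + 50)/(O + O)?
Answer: 226/9 ≈ 25.111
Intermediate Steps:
l(O) = (50 + O)/(2*O) (l(O) = (50 + O)/((2*O)) = (50 + O)*(1/(2*O)) = (50 + O)/(2*O))
l(-18) + u(25, 26) = (½)*(50 - 18)/(-18) + 26 = (½)*(-1/18)*32 + 26 = -8/9 + 26 = 226/9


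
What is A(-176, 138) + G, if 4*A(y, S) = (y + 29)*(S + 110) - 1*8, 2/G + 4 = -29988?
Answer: -136703537/14996 ≈ -9116.0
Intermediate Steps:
G = -1/14996 (G = 2/(-4 - 29988) = 2/(-29992) = 2*(-1/29992) = -1/14996 ≈ -6.6684e-5)
A(y, S) = -2 + (29 + y)*(110 + S)/4 (A(y, S) = ((y + 29)*(S + 110) - 1*8)/4 = ((29 + y)*(110 + S) - 8)/4 = (-8 + (29 + y)*(110 + S))/4 = -2 + (29 + y)*(110 + S)/4)
A(-176, 138) + G = (1591/2 + (29/4)*138 + (55/2)*(-176) + (¼)*138*(-176)) - 1/14996 = (1591/2 + 2001/2 - 4840 - 6072) - 1/14996 = -9116 - 1/14996 = -136703537/14996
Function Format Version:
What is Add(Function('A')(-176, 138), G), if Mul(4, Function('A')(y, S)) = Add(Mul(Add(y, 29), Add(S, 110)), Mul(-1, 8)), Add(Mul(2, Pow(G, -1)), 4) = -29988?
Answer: Rational(-136703537, 14996) ≈ -9116.0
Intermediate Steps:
G = Rational(-1, 14996) (G = Mul(2, Pow(Add(-4, -29988), -1)) = Mul(2, Pow(-29992, -1)) = Mul(2, Rational(-1, 29992)) = Rational(-1, 14996) ≈ -6.6684e-5)
Function('A')(y, S) = Add(-2, Mul(Rational(1, 4), Add(29, y), Add(110, S))) (Function('A')(y, S) = Mul(Rational(1, 4), Add(Mul(Add(y, 29), Add(S, 110)), Mul(-1, 8))) = Mul(Rational(1, 4), Add(Mul(Add(29, y), Add(110, S)), -8)) = Mul(Rational(1, 4), Add(-8, Mul(Add(29, y), Add(110, S)))) = Add(-2, Mul(Rational(1, 4), Add(29, y), Add(110, S))))
Add(Function('A')(-176, 138), G) = Add(Add(Rational(1591, 2), Mul(Rational(29, 4), 138), Mul(Rational(55, 2), -176), Mul(Rational(1, 4), 138, -176)), Rational(-1, 14996)) = Add(Add(Rational(1591, 2), Rational(2001, 2), -4840, -6072), Rational(-1, 14996)) = Add(-9116, Rational(-1, 14996)) = Rational(-136703537, 14996)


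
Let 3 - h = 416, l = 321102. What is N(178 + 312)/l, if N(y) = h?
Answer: -413/321102 ≈ -0.0012862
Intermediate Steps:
h = -413 (h = 3 - 1*416 = 3 - 416 = -413)
N(y) = -413
N(178 + 312)/l = -413/321102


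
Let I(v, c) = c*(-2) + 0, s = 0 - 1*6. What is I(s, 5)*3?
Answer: -30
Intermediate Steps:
s = -6 (s = 0 - 6 = -6)
I(v, c) = -2*c (I(v, c) = -2*c + 0 = -2*c)
I(s, 5)*3 = -2*5*3 = -10*3 = -30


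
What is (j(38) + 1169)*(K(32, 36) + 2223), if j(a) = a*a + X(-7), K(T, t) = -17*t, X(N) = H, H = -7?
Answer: 4198266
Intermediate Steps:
X(N) = -7
j(a) = -7 + a² (j(a) = a*a - 7 = a² - 7 = -7 + a²)
(j(38) + 1169)*(K(32, 36) + 2223) = ((-7 + 38²) + 1169)*(-17*36 + 2223) = ((-7 + 1444) + 1169)*(-612 + 2223) = (1437 + 1169)*1611 = 2606*1611 = 4198266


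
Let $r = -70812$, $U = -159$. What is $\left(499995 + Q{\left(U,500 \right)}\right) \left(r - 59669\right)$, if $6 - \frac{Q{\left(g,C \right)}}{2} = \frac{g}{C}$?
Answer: $- \frac{16310374088229}{250} \approx -6.5241 \cdot 10^{10}$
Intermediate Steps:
$Q{\left(g,C \right)} = 12 - \frac{2 g}{C}$ ($Q{\left(g,C \right)} = 12 - 2 \frac{g}{C} = 12 - \frac{2 g}{C}$)
$\left(499995 + Q{\left(U,500 \right)}\right) \left(r - 59669\right) = \left(499995 + \left(12 - - \frac{318}{500}\right)\right) \left(-70812 - 59669\right) = \left(499995 + \left(12 - \left(-318\right) \frac{1}{500}\right)\right) \left(-130481\right) = \left(499995 + \left(12 + \frac{159}{250}\right)\right) \left(-130481\right) = \left(499995 + \frac{3159}{250}\right) \left(-130481\right) = \frac{125001909}{250} \left(-130481\right) = - \frac{16310374088229}{250}$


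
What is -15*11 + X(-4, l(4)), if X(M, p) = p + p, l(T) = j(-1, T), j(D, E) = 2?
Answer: -161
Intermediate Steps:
l(T) = 2
X(M, p) = 2*p
-15*11 + X(-4, l(4)) = -15*11 + 2*2 = -165 + 4 = -161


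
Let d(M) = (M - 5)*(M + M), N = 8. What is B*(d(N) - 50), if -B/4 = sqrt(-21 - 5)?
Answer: 8*I*sqrt(26) ≈ 40.792*I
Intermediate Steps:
d(M) = 2*M*(-5 + M) (d(M) = (-5 + M)*(2*M) = 2*M*(-5 + M))
B = -4*I*sqrt(26) (B = -4*sqrt(-21 - 5) = -4*I*sqrt(26) ≈ -20.396*I)
B*(d(N) - 50) = (-4*I*sqrt(26))*(2*8*(-5 + 8) - 50) = (-4*I*sqrt(26))*(2*8*3 - 50) = (-4*I*sqrt(26))*(48 - 50) = -4*I*sqrt(26)*(-2) = 8*I*sqrt(26)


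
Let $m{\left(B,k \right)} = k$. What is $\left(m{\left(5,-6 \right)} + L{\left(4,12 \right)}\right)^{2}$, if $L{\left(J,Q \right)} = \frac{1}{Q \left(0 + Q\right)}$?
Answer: $\frac{744769}{20736} \approx 35.917$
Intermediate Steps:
$L{\left(J,Q \right)} = \frac{1}{Q^{2}}$ ($L{\left(J,Q \right)} = \frac{1}{Q Q} = \frac{1}{Q^{2}}$)
$\left(m{\left(5,-6 \right)} + L{\left(4,12 \right)}\right)^{2} = \left(-6 + \frac{1}{144}\right)^{2} = \left(- \frac{863}{144}\right)^{2} = \frac{744769}{20736}$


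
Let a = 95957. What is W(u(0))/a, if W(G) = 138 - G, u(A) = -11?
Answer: 149/95957 ≈ 0.0015528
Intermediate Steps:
W(u(0))/a = (138 - 1*(-11))/95957 = (138 + 11)*(1/95957) = 149*(1/95957) = 149/95957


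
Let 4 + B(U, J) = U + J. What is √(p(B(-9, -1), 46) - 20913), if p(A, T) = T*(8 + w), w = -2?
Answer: 3*I*√2293 ≈ 143.66*I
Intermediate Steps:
B(U, J) = -4 + J + U (B(U, J) = -4 + (U + J) = -4 + (J + U) = -4 + J + U)
p(A, T) = 6*T (p(A, T) = T*(8 - 2) = T*6 = 6*T)
√(p(B(-9, -1), 46) - 20913) = √(6*46 - 20913) = √(276 - 20913) = √(-20637) = 3*I*√2293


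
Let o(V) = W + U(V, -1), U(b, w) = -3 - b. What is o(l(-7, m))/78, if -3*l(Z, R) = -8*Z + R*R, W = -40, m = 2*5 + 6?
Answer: 61/78 ≈ 0.78205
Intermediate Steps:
m = 16 (m = 10 + 6 = 16)
l(Z, R) = -R²/3 + 8*Z/3 (l(Z, R) = -(-8*Z + R*R)/3 = -(-8*Z + R²)/3 = -(R² - 8*Z)/3 = -R²/3 + 8*Z/3)
o(V) = -43 - V (o(V) = -40 + (-3 - V) = -43 - V)
o(l(-7, m))/78 = (-43 - (-⅓*16² + (8/3)*(-7)))/78 = (-43 - (-⅓*256 - 56/3))/78 = (-43 - (-256/3 - 56/3))/78 = (-43 - 1*(-104))/78 = (-43 + 104)/78 = (1/78)*61 = 61/78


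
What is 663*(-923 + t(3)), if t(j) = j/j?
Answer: -611286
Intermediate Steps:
t(j) = 1
663*(-923 + t(3)) = 663*(-923 + 1) = 663*(-922) = -611286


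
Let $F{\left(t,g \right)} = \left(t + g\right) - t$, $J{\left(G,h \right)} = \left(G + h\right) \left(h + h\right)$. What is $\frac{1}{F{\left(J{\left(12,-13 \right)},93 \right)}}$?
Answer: $\frac{1}{93} \approx 0.010753$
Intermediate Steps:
$J{\left(G,h \right)} = 2 h \left(G + h\right)$ ($J{\left(G,h \right)} = \left(G + h\right) 2 h = 2 h \left(G + h\right)$)
$F{\left(t,g \right)} = g$ ($F{\left(t,g \right)} = \left(g + t\right) - t = g$)
$\frac{1}{F{\left(J{\left(12,-13 \right)},93 \right)}} = \frac{1}{93}$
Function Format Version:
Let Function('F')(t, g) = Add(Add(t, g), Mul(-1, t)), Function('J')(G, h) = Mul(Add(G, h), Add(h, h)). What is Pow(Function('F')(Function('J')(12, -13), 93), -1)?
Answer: Rational(1, 93) ≈ 0.010753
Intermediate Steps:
Function('J')(G, h) = Mul(2, h, Add(G, h)) (Function('J')(G, h) = Mul(Add(G, h), Mul(2, h)) = Mul(2, h, Add(G, h)))
Function('F')(t, g) = g (Function('F')(t, g) = Add(Add(g, t), Mul(-1, t)) = g)
Pow(Function('F')(Function('J')(12, -13), 93), -1) = Pow(93, -1) = Rational(1, 93)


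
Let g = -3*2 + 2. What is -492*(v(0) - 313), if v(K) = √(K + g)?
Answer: 153996 - 984*I ≈ 1.54e+5 - 984.0*I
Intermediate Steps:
g = -4 (g = -6 + 2 = -4)
v(K) = √(-4 + K) (v(K) = √(K - 4) = √(-4 + K))
-492*(v(0) - 313) = -492*(√(-4 + 0) - 313) = -492*(√(-4) - 313) = -492*(2*I - 313) = -492*(-313 + 2*I) = 153996 - 984*I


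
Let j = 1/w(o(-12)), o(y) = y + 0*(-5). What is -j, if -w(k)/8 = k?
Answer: -1/96 ≈ -0.010417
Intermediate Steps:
o(y) = y (o(y) = y + 0 = y)
w(k) = -8*k
j = 1/96 (j = 1/(-8*(-12)) = 1/96 ≈ 0.010417)
-j = -1*1/96 = -1/96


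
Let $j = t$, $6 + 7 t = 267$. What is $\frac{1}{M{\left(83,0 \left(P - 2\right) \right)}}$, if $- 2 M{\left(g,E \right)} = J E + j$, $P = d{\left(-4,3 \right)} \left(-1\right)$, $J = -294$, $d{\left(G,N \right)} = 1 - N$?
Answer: $- \frac{14}{261} \approx -0.05364$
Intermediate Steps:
$t = \frac{261}{7}$ ($t = - \frac{6}{7} + \frac{1}{7} \cdot 267 = - \frac{6}{7} + \frac{267}{7} = \frac{261}{7} \approx 37.286$)
$j = \frac{261}{7} \approx 37.286$
$P = 2$ ($P = \left(1 - 3\right) \left(-1\right) = \left(-2\right) \left(-1\right) = 2$)
$M{\left(g,E \right)} = - \frac{261}{14} + 147 E$ ($M{\left(g,E \right)} = - \frac{- 294 E + \frac{261}{7}}{2} = - \frac{\frac{261}{7} - 294 E}{2} = - \frac{261}{14} + 147 E$)
$\frac{1}{M{\left(83,0 \left(P - 2\right) \right)}} = \frac{1}{- \frac{261}{14} + 147 \cdot 0 \left(2 - 2\right)} = \frac{1}{- \frac{261}{14} + 147 \cdot 0 \cdot 0} = \frac{1}{- \frac{261}{14} + 147 \cdot 0} = \frac{1}{- \frac{261}{14} + 0} = \frac{1}{- \frac{261}{14}} = - \frac{14}{261}$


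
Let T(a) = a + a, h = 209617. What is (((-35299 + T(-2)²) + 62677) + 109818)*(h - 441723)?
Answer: -31847728472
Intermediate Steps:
T(a) = 2*a
(((-35299 + T(-2)²) + 62677) + 109818)*(h - 441723) = (((-35299 + (2*(-2))²) + 62677) + 109818)*(209617 - 441723) = (((-35299 + (-4)²) + 62677) + 109818)*(-232106) = (((-35299 + 16) + 62677) + 109818)*(-232106) = ((-35283 + 62677) + 109818)*(-232106) = (27394 + 109818)*(-232106) = 137212*(-232106) = -31847728472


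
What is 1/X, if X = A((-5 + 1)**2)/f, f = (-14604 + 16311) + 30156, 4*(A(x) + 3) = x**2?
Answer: 31863/61 ≈ 522.34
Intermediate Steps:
A(x) = -3 + x**2/4
f = 31863 (f = 1707 + 30156 = 31863)
X = 61/31863 (X = (-3 + ((-5 + 1)**2)**2/4)/31863 = (-3 + ((-4)**2)**2/4)*(1/31863) = (-3 + (1/4)*16**2)*(1/31863) = (-3 + (1/4)*256)*(1/31863) = (-3 + 64)*(1/31863) = 61*(1/31863) = 61/31863 ≈ 0.0019144)
1/X = 1/(61/31863) = 31863/61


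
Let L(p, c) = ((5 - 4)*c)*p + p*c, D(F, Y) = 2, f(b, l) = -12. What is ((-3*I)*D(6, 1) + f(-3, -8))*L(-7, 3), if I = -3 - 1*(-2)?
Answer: 252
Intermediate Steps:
I = -1 (I = -3 + 2 = -1)
L(p, c) = 2*c*p (L(p, c) = (1*c)*p + c*p = c*p + c*p = 2*c*p)
((-3*I)*D(6, 1) + f(-3, -8))*L(-7, 3) = (-3*(-1)*2 - 12)*(2*3*(-7)) = (3*2 - 12)*(-42) = (6 - 12)*(-42) = -6*(-42) = 252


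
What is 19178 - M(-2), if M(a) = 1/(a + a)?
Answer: 76713/4 ≈ 19178.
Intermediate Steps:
M(a) = 1/(2*a)
19178 - M(-2) = 19178 - 1/(2*(-2)) = 19178 - (-1)/(2*2) = 19178 - 1*(-1/4) = 19178 + 1/4 = 76713/4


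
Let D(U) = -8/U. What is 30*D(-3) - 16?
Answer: 64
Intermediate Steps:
30*D(-3) - 16 = 30*(-8/(-3)) - 16 = 30*(-8*(-⅓)) - 16 = 30*(8/3) - 16 = 80 - 16 = 64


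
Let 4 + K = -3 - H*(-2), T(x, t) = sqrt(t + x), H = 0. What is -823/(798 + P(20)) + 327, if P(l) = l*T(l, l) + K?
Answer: 198714694/609681 + 32920*sqrt(10)/609681 ≈ 326.10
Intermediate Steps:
K = -7 (K = -4 + (-3 - 0*(-2)) = -4 + (-3 - 1*0) = -4 + (-3 + 0) = -4 - 3 = -7)
P(l) = -7 + sqrt(2)*l**(3/2) (P(l) = l*sqrt(l + l) - 7 = l*sqrt(2*l) - 7 = l*(sqrt(2)*sqrt(l)) - 7 = sqrt(2)*l**(3/2) - 7 = -7 + sqrt(2)*l**(3/2))
-823/(798 + P(20)) + 327 = -823/(798 + (-7 + sqrt(2)*20**(3/2))) + 327 = -823/(798 + (-7 + sqrt(2)*(40*sqrt(5)))) + 327 = -823/(798 + (-7 + 40*sqrt(10))) + 327 = -823/(791 + 40*sqrt(10)) + 327 = 327 - 823/(791 + 40*sqrt(10))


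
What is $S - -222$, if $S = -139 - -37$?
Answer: $120$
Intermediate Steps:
$S = -102$ ($S = -139 + 37 = -102$)
$S - -222 = -102 - -222 = -102 + 222 = 120$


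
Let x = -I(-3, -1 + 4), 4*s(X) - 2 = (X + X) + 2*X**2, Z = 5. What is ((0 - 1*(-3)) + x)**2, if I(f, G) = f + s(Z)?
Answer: 361/4 ≈ 90.250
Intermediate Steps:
s(X) = 1/2 + X/2 + X**2/2 (s(X) = 1/2 + ((X + X) + 2*X**2)/4 = 1/2 + (2*X + 2*X**2)/4 = 1/2 + (X/2 + X**2/2) = 1/2 + X/2 + X**2/2)
I(f, G) = 31/2 + f (I(f, G) = f + (1/2 + (1/2)*5 + (1/2)*5**2) = f + (1/2 + 5/2 + (1/2)*25) = f + (1/2 + 5/2 + 25/2) = f + 31/2 = 31/2 + f)
x = -25/2 (x = -(31/2 - 3) = -1*25/2 = -25/2 ≈ -12.500)
((0 - 1*(-3)) + x)**2 = ((0 - 1*(-3)) - 25/2)**2 = ((0 + 3) - 25/2)**2 = (3 - 25/2)**2 = (-19/2)**2 = 361/4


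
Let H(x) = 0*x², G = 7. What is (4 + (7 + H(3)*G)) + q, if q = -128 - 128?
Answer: -245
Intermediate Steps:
H(x) = 0
q = -256
(4 + (7 + H(3)*G)) + q = (4 + (7 + 0*7)) - 256 = (4 + (7 + 0)) - 256 = (4 + 7) - 256 = 11 - 256 = -245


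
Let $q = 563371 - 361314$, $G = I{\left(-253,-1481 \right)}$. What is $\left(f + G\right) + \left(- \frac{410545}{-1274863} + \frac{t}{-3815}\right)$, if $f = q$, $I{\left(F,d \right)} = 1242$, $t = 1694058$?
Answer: $\frac{986607367501276}{4863602345} \approx 2.0286 \cdot 10^{5}$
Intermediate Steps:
$G = 1242$
$q = 202057$
$f = 202057$
$\left(f + G\right) + \left(- \frac{410545}{-1274863} + \frac{t}{-3815}\right) = \left(202057 + 1242\right) + \left(- \frac{410545}{-1274863} + \frac{1694058}{-3815}\right) = 203299 + \left(\left(-410545\right) \left(- \frac{1}{1274863}\right) + 1694058 \left(- \frac{1}{3815}\right)\right) = 203299 + \left(\frac{410545}{1274863} - \frac{1694058}{3815}\right) = 203299 - \frac{2158125634879}{4863602345} = \frac{986607367501276}{4863602345}$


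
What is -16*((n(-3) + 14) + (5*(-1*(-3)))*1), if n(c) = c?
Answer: -416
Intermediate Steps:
-16*((n(-3) + 14) + (5*(-1*(-3)))*1) = -16*((-3 + 14) + (5*(-1*(-3)))*1) = -16*(11 + (5*3)*1) = -16*(11 + 15*1) = -16*(11 + 15) = -16*26 = -416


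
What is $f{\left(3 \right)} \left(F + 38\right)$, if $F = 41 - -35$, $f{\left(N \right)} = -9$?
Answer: $-1026$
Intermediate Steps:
$F = 76$ ($F = 41 + 35 = 76$)
$f{\left(3 \right)} \left(F + 38\right) = - 9 \left(76 + 38\right) = \left(-9\right) 114 = -1026$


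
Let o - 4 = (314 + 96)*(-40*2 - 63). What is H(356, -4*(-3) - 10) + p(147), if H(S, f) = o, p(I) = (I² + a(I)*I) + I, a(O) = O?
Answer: -15261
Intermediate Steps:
p(I) = I + 2*I² (p(I) = (I² + I*I) + I = (I² + I²) + I = 2*I² + I = I + 2*I²)
o = -58626 (o = 4 + (314 + 96)*(-40*2 - 63) = 4 + 410*(-80 - 63) = 4 + 410*(-143) = 4 - 58630 = -58626)
H(S, f) = -58626
H(356, -4*(-3) - 10) + p(147) = -58626 + 147*(1 + 2*147) = -58626 + 147*(1 + 294) = -58626 + 147*295 = -58626 + 43365 = -15261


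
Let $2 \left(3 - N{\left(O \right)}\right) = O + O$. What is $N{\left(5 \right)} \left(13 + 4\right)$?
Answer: $-34$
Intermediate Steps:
$N{\left(O \right)} = 3 - O$ ($N{\left(O \right)} = 3 - \frac{O + O}{2} = 3 - \frac{2 O}{2} = 3 - O$)
$N{\left(5 \right)} \left(13 + 4\right) = \left(3 - 5\right) \left(13 + 4\right) = \left(3 - 5\right) 17 = \left(-2\right) 17 = -34$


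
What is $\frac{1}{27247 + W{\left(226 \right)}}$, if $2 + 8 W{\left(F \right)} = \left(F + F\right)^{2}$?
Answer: $\frac{4}{211139} \approx 1.8945 \cdot 10^{-5}$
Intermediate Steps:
$W{\left(F \right)} = - \frac{1}{4} + \frac{F^{2}}{2}$ ($W{\left(F \right)} = - \frac{1}{4} + \frac{\left(F + F\right)^{2}}{8} = - \frac{1}{4} + \frac{\left(2 F\right)^{2}}{8} = - \frac{1}{4} + \frac{4 F^{2}}{8} = - \frac{1}{4} + \frac{F^{2}}{2}$)
$\frac{1}{27247 + W{\left(226 \right)}} = \frac{1}{27247 - \left(\frac{1}{4} - \frac{226^{2}}{2}\right)} = \frac{1}{27247 + \left(- \frac{1}{4} + \frac{1}{2} \cdot 51076\right)} = \frac{1}{27247 + \left(- \frac{1}{4} + 25538\right)} = \frac{1}{27247 + \frac{102151}{4}} = \frac{1}{\frac{211139}{4}} = \frac{4}{211139}$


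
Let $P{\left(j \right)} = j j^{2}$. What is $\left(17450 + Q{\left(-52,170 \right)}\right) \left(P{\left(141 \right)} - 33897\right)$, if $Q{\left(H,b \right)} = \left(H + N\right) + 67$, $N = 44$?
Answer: $48488093916$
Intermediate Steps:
$P{\left(j \right)} = j^{3}$
$Q{\left(H,b \right)} = 111 + H$ ($Q{\left(H,b \right)} = \left(H + 44\right) + 67 = \left(44 + H\right) + 67 = 111 + H$)
$\left(17450 + Q{\left(-52,170 \right)}\right) \left(P{\left(141 \right)} - 33897\right) = \left(17450 + \left(111 - 52\right)\right) \left(141^{3} - 33897\right) = \left(17450 + 59\right) \left(2803221 - 33897\right) = 17509 \cdot 2769324 = 48488093916$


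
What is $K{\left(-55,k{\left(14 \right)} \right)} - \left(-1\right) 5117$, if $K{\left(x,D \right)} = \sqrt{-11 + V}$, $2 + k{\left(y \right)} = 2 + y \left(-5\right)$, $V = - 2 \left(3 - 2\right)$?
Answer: $5117 + i \sqrt{13} \approx 5117.0 + 3.6056 i$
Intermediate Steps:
$V = -2$ ($V = \left(-2\right) 1 = -2$)
$k{\left(y \right)} = - 5 y$ ($k{\left(y \right)} = -2 + \left(2 + y \left(-5\right)\right) = -2 - \left(-2 + 5 y\right) = - 5 y$)
$K{\left(x,D \right)} = i \sqrt{13}$ ($K{\left(x,D \right)} = \sqrt{-11 - 2} = \sqrt{-13} = i \sqrt{13}$)
$K{\left(-55,k{\left(14 \right)} \right)} - \left(-1\right) 5117 = i \sqrt{13} - \left(-1\right) 5117 = i \sqrt{13} - -5117 = i \sqrt{13} + 5117 = 5117 + i \sqrt{13}$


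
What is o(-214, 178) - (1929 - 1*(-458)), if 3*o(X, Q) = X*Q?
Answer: -45253/3 ≈ -15084.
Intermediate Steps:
o(X, Q) = Q*X/3 (o(X, Q) = (X*Q)/3 = (Q*X)/3 = Q*X/3)
o(-214, 178) - (1929 - 1*(-458)) = (⅓)*178*(-214) - (1929 - 1*(-458)) = -38092/3 - (1929 + 458) = -38092/3 - 1*2387 = -38092/3 - 2387 = -45253/3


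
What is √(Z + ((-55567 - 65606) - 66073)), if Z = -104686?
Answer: 2*I*√72983 ≈ 540.31*I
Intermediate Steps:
√(Z + ((-55567 - 65606) - 66073)) = √(-104686 + ((-55567 - 65606) - 66073)) = √(-104686 + (-121173 - 66073)) = √(-104686 - 187246) = √(-291932) = 2*I*√72983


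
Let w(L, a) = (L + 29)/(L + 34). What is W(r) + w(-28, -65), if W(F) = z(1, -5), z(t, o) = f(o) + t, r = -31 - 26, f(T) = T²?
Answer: 157/6 ≈ 26.167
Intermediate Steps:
r = -57
w(L, a) = (29 + L)/(34 + L)
z(t, o) = t + o² (z(t, o) = o² + t = t + o²)
W(F) = 26 (W(F) = 1 + (-5)² = 1 + 25 = 26)
W(r) + w(-28, -65) = 26 + (29 - 28)/(34 - 28) = 26 + 1/6 = 26 + (⅙)*1 = 26 + ⅙ = 157/6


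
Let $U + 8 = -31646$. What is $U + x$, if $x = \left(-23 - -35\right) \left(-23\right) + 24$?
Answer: $-31906$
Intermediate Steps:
$U = -31654$ ($U = -8 - 31646 = -31654$)
$x = -252$ ($x = \left(-23 + 35\right) \left(-23\right) + 24 = 12 \left(-23\right) + 24 = -276 + 24 = -252$)
$U + x = -31654 - 252 = -31906$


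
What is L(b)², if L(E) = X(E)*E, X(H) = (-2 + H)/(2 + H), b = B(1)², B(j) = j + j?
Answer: 16/9 ≈ 1.7778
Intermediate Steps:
B(j) = 2*j
b = 4 (b = (2*1)² = 2² = 4)
X(H) = (-2 + H)/(2 + H)
L(E) = E*(-2 + E)/(2 + E) (L(E) = ((-2 + E)/(2 + E))*E = E*(-2 + E)/(2 + E))
L(b)² = (4*(-2 + 4)/(2 + 4))² = (4*2/6)² = (4*(⅙)*2)² = (4/3)² = 16/9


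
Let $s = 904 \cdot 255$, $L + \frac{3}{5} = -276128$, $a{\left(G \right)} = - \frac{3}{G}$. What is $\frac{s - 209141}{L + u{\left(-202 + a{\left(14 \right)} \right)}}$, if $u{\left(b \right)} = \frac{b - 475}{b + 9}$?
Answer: $- \frac{57830195}{746918382} \approx -0.077425$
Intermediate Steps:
$L = - \frac{1380643}{5}$ ($L = - \frac{3}{5} - 276128 = - \frac{1380643}{5} \approx -2.7613 \cdot 10^{5}$)
$u{\left(b \right)} = \frac{-475 + b}{9 + b}$
$s = 230520$
$\frac{s - 209141}{L + u{\left(-202 + a{\left(14 \right)} \right)}} = \frac{230520 - 209141}{- \frac{1380643}{5} + \frac{-475 - \left(202 + \frac{3}{14}\right)}{9 - \left(202 + \frac{3}{14}\right)}} = \frac{21379}{- \frac{1380643}{5} + \frac{-475 - \frac{2831}{14}}{9 - \frac{2831}{14}}} = \frac{21379}{- \frac{1380643}{5} + \frac{1}{- \frac{2705}{14}} \left(- \frac{9481}{14}\right)} = \frac{21379}{- \frac{1380643}{5} - - \frac{9481}{2705}} = \frac{21379}{- \frac{1380643}{5} + \frac{9481}{2705}} = \frac{21379}{- \frac{746918382}{2705}} = 21379 \left(- \frac{2705}{746918382}\right) = - \frac{57830195}{746918382}$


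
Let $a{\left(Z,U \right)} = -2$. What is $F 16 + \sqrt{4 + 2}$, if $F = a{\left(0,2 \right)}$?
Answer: $-32 + \sqrt{6} \approx -29.551$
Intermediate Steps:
$F = -2$
$F 16 + \sqrt{4 + 2} = \left(-2\right) 16 + \sqrt{4 + 2} = -32 + \sqrt{6}$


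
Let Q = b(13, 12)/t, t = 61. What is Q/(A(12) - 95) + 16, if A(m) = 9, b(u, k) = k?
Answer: 41962/2623 ≈ 15.998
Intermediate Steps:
Q = 12/61 ≈ 0.19672
Q/(A(12) - 95) + 16 = 12/(61*(9 - 95)) + 16 = (12/61)/(-86) + 16 = (12/61)*(-1/86) + 16 = -6/2623 + 16 = 41962/2623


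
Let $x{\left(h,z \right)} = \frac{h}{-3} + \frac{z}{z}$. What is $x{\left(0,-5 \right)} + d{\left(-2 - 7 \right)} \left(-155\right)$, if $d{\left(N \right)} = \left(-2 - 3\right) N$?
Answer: $-6974$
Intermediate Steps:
$x{\left(h,z \right)} = 1 - \frac{h}{3}$ ($x{\left(h,z \right)} = h \left(- \frac{1}{3}\right) + 1 = - \frac{h}{3} + 1 = 1 - \frac{h}{3}$)
$d{\left(N \right)} = - 5 N$
$x{\left(0,-5 \right)} + d{\left(-2 - 7 \right)} \left(-155\right) = \left(1 - 0\right) + - 5 \left(-2 - 7\right) \left(-155\right) = \left(1 + 0\right) + - 5 \left(-2 - 7\right) \left(-155\right) = 1 + \left(-5\right) \left(-9\right) \left(-155\right) = 1 + 45 \left(-155\right) = 1 - 6975 = -6974$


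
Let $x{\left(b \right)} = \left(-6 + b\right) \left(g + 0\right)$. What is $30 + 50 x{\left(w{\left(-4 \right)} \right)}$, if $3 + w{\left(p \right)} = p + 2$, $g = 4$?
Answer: $-2170$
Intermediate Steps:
$w{\left(p \right)} = -1 + p$ ($w{\left(p \right)} = -3 + \left(p + 2\right) = -3 + \left(2 + p\right) = -1 + p$)
$x{\left(b \right)} = -24 + 4 b$ ($x{\left(b \right)} = \left(-6 + b\right) \left(4 + 0\right) = \left(-6 + b\right) 4 = -24 + 4 b$)
$30 + 50 x{\left(w{\left(-4 \right)} \right)} = 30 + 50 \left(-24 + 4 \left(-1 - 4\right)\right) = 30 + 50 \left(-24 + 4 \left(-5\right)\right) = 30 + 50 \left(-24 - 20\right) = 30 + 50 \left(-44\right) = 30 - 2200 = -2170$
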